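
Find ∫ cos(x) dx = sin(x) + C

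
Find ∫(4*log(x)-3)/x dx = 2*(log(x) - 1)^2 + log(x) + C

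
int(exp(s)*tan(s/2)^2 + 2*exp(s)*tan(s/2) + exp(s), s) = 2*exp(s)*tan(s/2) + C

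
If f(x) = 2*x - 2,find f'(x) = 2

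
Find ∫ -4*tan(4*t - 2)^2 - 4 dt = -tan(4*t - 2) + C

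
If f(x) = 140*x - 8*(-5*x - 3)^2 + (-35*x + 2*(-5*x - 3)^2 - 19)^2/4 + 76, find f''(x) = 7500*x^2 + 3750*x - 275/2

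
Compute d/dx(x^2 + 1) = 2*x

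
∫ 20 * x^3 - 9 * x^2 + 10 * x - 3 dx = 5*x^4 - 3*x^3 + 5*x^2 - 3*x + C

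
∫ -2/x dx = -2*log(3*x) + C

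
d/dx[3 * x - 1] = 3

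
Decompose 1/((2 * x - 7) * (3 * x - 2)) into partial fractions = -3/(17*(3*x - 2)) + 2/(17*(2*x - 7))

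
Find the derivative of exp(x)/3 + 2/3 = exp(x)/3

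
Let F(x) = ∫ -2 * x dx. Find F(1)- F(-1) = 0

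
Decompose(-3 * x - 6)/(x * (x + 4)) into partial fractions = -3/(2*(x + 4)) - 3/(2*x)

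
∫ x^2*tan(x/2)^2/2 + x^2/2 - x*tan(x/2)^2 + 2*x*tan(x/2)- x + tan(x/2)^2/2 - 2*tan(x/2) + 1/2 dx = (x - 1)^2*tan(x/2) + C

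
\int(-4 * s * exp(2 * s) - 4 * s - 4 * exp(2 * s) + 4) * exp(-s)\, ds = -8*s*sinh(s) + C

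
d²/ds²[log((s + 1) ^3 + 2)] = (-3*s^4 - 12*s^3 - 18*s^2 + 9)/(s^6 + 6*s^5 + 15*s^4 + 24*s^3 + 27*s^2 + 18*s + 9)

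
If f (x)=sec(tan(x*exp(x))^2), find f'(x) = -2*(x + 1)*exp(x)*sin(x*exp(x))*sin(1 - 1/cos(x*exp(x))^2)/(cos(x*exp(x))^3*cos(1 - 1/cos(x*exp(x))^2)^2)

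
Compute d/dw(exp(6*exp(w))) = 6*exp(w + 6*exp(w))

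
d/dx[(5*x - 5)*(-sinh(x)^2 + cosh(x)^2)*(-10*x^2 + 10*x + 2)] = -150*x^2 + 200*x - 40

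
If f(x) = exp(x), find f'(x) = exp(x)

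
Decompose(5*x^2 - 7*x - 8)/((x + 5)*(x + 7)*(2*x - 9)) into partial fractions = 13/(23*(2*x - 9)) + 143/(23*(x + 7)) - 4/(x + 5)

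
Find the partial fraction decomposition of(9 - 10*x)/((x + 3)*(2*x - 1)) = 8/(7*(2*x - 1)) - 39/(7*(x + 3))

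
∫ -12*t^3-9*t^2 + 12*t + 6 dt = -3*t^4 - 3*t^3 + 6*t^2 + 6*t + C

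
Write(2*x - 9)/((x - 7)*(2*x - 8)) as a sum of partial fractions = 1/(6*(x - 4)) + 5/(6*(x - 7))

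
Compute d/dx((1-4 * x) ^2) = 32*x - 8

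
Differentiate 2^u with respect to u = 2^u*log(2)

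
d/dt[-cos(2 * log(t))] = 2*sin(2*log(t))/t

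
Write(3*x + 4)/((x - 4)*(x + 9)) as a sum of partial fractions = 23/(13*(x + 9)) + 16/(13*(x - 4))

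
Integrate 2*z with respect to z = z^2 + C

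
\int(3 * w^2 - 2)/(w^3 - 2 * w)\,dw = log(2*w^3 - 4*w) + C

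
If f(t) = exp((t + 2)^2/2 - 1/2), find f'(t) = t*exp(t^2/2 + 2*t + 3/2) + 2*exp(t^2/2 + 2*t + 3/2)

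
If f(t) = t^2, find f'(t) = 2*t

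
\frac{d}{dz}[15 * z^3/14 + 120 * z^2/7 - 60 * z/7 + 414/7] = 45*z^2/14 + 240*z/7 - 60/7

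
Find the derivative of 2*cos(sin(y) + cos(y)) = -2*sqrt(2)*sin(sqrt(2)*sin(y + pi/4))*cos(y + pi/4)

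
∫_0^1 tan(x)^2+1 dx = tan(1)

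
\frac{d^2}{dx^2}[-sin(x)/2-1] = sin(x)/2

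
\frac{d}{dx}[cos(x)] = -sin(x)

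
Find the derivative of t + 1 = 1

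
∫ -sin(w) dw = cos(w) + C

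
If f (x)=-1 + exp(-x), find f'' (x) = exp(-x)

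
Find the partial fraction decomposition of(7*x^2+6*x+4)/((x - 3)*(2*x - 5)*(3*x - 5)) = 301/(20*(3*x - 5)) - 251/(5*(2*x - 5)) + 85/(4*(x - 3))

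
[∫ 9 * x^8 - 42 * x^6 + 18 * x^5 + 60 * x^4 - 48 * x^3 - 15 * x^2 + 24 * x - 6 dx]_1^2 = 125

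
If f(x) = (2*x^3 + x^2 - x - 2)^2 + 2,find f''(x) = 120*x^4 + 80*x^3 - 36*x^2 - 60*x - 6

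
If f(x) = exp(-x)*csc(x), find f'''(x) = -2*sqrt(2)*(cos(x + pi/4) + 3*sin(x + pi/4)/sin(x)^2)*exp(-x)/sin(x)^2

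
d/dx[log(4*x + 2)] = 2/(2*x + 1)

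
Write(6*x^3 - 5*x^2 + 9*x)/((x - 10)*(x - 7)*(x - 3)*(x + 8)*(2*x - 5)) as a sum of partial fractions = -272/(567*(2*x - 5)) - 1732/(31185*(x + 8)) + 36/(77*(x - 3)) - 469/(405*(x - 7)) + 559/(567*(x - 10))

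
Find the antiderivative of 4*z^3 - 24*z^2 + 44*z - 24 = z^4 - 8*z^3 + 22*z^2 - 24*z + C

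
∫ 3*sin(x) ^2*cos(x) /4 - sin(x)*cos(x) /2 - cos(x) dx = (sin(x)^2 - sin(x) - 4)*sin(x)/4 + C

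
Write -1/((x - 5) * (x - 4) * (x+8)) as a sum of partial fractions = -1/(156*(x + 8)) + 1/(12*(x - 4)) - 1/(13*(x - 5))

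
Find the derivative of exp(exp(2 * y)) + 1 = 2*exp(2*y + exp(2*y))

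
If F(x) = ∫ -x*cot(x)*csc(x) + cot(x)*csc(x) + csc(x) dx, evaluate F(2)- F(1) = csc(2)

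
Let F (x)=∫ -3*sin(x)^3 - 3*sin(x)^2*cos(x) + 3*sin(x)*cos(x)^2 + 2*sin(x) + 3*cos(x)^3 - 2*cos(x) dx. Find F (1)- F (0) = -2*sin(1) - 2*cos(1) + 1 + (cos(1) + sin(1))^3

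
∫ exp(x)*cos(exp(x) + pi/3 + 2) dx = sin(exp(x) + pi/3 + 2) + C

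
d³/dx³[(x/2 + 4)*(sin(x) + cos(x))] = x*sin(x)/2 - x*cos(x)/2 + 5*sin(x)/2 - 11*cos(x)/2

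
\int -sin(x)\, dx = cos(x) + C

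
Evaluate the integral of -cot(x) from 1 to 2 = -log(csc(1)) + log(csc(2))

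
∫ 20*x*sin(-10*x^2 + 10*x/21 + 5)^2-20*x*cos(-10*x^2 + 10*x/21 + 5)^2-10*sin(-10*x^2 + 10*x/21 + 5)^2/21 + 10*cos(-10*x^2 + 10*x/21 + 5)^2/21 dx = sin(-20*x^2 + 20*x/21 + 10)/2 + C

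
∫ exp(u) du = exp(u) + C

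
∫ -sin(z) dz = cos(z) + C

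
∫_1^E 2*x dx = -1 + exp(2)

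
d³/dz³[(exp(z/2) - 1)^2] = -exp(z/2)/4 + exp(z)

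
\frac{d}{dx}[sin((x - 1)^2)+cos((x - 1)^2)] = -2*x*sin(x^2 - 2*x + 1) + 2*x*cos(x^2 - 2*x + 1) + 2*sin(x^2 - 2*x + 1) - 2*cos(x^2 - 2*x + 1)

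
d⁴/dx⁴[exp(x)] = exp(x)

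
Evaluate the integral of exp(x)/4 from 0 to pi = -1/4 + exp(pi)/4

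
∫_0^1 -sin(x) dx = -1 + cos(1)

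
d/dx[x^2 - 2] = 2*x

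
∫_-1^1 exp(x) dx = E - exp(-1)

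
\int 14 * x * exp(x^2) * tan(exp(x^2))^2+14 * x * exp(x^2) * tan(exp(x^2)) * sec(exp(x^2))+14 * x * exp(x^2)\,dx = 7*tan(exp(x^2)) + 7/cos(exp(x^2)) + C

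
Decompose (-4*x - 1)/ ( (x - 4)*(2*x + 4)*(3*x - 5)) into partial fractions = 69/(154*(3*x - 5)) + 7/(132*(x + 2)) - 17/(84*(x - 4))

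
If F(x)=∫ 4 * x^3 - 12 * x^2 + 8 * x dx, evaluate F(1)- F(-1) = -8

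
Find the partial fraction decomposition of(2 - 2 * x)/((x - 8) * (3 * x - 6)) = 1/(9*(x - 2)) - 7/(9*(x - 8))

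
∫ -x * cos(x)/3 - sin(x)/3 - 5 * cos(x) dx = (-x/3 - 5)*sin(x) + C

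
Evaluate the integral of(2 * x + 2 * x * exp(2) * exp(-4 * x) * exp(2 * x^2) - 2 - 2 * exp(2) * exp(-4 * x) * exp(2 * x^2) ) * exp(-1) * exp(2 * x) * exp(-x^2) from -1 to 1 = -exp(4) + exp(-4)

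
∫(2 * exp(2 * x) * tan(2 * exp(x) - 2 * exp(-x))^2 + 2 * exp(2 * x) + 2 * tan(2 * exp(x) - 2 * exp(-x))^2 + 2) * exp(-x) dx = tan(4*sinh(x)) + C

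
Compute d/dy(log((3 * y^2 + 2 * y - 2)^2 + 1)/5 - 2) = (36*y^3 + 36*y^2 - 16*y - 8)/(45*y^4 + 60*y^3 - 40*y^2 - 40*y + 25)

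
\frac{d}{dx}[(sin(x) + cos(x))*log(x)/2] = sqrt(2)*(x*log(x)*cos(x + pi/4) + sin(x + pi/4))/(2*x)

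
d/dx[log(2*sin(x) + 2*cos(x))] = 1/tan(x + pi/4)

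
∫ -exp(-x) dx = exp(-x) + C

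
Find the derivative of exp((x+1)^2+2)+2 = 2*x*exp(x^2 + 2*x + 3) + 2*exp(x^2 + 2*x + 3)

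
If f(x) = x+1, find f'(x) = 1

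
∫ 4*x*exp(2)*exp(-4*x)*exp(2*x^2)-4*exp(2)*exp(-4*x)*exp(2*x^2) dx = exp(2*(x - 1)^2) + C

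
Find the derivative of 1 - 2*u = -2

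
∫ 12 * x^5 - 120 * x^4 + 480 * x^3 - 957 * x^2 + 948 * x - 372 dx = 2*x^6 - 24*x^5 + 120*x^4 - 319*x^3 + 474*x^2 - 372*x + C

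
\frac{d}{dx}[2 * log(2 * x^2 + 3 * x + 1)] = (8*x + 6)/(2*x^2 + 3*x + 1)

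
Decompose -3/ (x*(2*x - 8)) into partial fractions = -3/(8*(x - 4)) + 3/(8*x)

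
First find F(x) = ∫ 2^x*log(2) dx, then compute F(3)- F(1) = 6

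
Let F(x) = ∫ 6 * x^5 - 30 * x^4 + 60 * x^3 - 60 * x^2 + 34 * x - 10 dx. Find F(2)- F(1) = 3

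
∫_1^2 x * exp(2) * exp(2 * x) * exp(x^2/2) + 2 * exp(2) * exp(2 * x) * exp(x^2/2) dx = -exp(9/2) + exp(8)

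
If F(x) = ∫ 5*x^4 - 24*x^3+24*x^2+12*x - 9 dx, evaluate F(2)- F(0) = 6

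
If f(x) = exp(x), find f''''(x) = exp(x)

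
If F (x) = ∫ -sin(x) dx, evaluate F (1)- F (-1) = 0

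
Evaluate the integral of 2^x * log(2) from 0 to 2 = 3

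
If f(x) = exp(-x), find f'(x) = -exp(-x)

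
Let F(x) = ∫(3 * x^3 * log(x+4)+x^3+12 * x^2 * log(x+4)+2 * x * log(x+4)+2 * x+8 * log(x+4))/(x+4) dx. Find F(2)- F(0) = 12*log(6)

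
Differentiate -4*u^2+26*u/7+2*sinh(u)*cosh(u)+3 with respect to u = -8*u + 2*cosh(2*u) + 26/7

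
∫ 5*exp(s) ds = 5*exp(s) + C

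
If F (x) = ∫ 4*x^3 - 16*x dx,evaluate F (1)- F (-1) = 0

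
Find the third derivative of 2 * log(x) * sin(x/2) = (-x^3*log(x)*cos(x/2) - 6*x^2*sin(x/2) - 12*x*cos(x/2) + 16*sin(x/2))/(4*x^3)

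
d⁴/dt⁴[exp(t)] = exp(t)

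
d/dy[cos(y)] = -sin(y)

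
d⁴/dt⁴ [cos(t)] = cos(t)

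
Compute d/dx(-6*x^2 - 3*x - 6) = -12*x - 3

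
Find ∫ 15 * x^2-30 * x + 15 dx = 5*x^3 - 15*x^2 + 15*x + C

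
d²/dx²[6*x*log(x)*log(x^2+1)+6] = (12*x^4*log(x) + 6*x^4*log(x^2 + 1) + 24*x^4 + 36*x^2*log(x) + 12*x^2*log(x^2 + 1) + 24*x^2 + 6*log(x^2 + 1))/(x^5 + 2*x^3 + x)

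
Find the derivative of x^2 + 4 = 2*x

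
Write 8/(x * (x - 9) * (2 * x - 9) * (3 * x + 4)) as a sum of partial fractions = -54/(1085*(3*x + 4)) - 64/(2835*(2*x - 9)) + 8/(2511*(x - 9)) + 2/(81*x)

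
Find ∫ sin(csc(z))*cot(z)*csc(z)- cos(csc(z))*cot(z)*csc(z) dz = sqrt(2)*sin(pi/4 + 1/sin(z)) + C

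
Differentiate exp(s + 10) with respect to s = exp(s + 10)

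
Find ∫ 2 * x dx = x^2 + C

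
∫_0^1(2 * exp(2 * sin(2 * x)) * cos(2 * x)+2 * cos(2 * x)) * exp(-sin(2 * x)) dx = -exp(-sin(2)) + exp(sin(2))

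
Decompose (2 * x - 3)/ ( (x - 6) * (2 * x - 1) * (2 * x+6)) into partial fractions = 4/(77*(2*x - 1)) - 1/(14*(x + 3)) + 1/(22*(x - 6))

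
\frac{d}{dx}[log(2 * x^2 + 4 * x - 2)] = (2*x + 2)/(x^2 + 2*x - 1)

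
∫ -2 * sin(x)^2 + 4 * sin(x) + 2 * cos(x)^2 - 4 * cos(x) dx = (sqrt(2)*sin(x + pi/4) - 2)^2 + C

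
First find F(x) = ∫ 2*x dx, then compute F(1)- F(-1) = 0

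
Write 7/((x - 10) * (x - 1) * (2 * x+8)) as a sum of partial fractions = 1/(20*(x + 4)) - 7/(90*(x - 1)) + 1/(36*(x - 10))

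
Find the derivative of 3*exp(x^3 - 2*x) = 9*x^2*exp(x^3 - 2*x) - 6*exp(x^3 - 2*x)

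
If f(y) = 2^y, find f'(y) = 2^y*log(2)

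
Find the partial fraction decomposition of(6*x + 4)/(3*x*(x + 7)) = 38/(21*(x + 7)) + 4/(21*x)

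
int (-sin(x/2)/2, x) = cos(x/2) + C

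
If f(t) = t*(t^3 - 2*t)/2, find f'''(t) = 12*t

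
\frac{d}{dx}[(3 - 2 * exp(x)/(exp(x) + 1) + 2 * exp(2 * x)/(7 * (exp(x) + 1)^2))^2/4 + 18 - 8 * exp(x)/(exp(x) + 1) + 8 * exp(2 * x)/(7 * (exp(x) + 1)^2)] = (-325*exp(4*x) - 1155*exp(3*x) - 1365*exp(2*x) - 539*exp(x))/(49*exp(5*x) + 245*exp(4*x) + 490*exp(3*x) + 490*exp(2*x) + 245*exp(x) + 49)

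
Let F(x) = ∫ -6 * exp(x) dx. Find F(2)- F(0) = 6 - 6*exp(2)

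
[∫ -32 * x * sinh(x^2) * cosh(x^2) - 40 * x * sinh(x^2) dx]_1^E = -8*cosh(exp(2))^2 - 20*cosh(exp(2)) + 8*cosh(1)^2 + 20*cosh(1)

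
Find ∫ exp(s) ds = exp(s) + C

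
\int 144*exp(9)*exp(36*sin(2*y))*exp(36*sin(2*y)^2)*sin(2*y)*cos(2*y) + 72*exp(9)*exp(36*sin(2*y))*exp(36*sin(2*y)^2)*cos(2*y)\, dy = exp(9*(2*sin(2*y) + 1)^2) + C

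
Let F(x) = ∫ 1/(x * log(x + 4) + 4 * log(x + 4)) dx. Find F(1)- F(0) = -log(2*log(4)) + log(2*log(5))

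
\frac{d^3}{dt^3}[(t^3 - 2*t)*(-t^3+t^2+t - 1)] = -120*t^3 + 60*t^2 + 72*t - 18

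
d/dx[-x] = -1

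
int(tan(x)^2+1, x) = tan(x) + C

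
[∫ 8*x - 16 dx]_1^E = -4 + 4*(-2 + E)^2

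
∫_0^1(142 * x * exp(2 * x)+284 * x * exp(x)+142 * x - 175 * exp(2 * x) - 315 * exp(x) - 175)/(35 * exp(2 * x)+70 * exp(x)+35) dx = -243/70 + E/(1 + E)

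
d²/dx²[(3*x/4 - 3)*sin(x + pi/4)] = -3*x*sin(x + pi/4)/4 + 3*sin(x + pi/4) + 3*cos(x + pi/4)/2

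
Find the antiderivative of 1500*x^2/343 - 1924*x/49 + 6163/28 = 500*x^3/343 - 962*x^2/49 + 6163*x/28 + C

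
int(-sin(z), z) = cos(z) + C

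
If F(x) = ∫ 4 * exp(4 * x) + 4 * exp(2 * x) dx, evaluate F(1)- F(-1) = -(exp(-2) + 1)^2 + (1 + exp(2))^2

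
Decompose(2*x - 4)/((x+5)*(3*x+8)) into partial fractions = -4/(3*x + 8) + 2/(x + 5)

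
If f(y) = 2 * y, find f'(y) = 2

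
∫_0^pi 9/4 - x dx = -pi^2/2 + 9*pi/4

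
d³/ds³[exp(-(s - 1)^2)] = (-8*s^3 + 24*s^2 - 12*s - 4)*exp(-s^2 + 2*s - 1)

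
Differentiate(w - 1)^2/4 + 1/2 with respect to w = w/2 - 1/2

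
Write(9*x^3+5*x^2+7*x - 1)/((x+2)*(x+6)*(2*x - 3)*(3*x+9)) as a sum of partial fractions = 409/(2835*(2*x - 3)) + 1807/(540*(x + 6)) - 220/(81*(x + 3)) + 67/(84*(x + 2))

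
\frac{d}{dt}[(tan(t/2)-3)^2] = (sin(t/2)/cos(t/2) - 3)/cos(t/2)^2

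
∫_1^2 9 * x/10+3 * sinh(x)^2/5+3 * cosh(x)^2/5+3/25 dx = -3*sinh(2)/10 + 147/100 + 3*sinh(4)/10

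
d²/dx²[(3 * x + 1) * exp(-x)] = (3*x - 5)*exp(-x)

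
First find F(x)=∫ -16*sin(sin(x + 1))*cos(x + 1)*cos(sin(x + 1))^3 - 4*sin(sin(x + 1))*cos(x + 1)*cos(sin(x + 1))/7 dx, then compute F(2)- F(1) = -4*cos(sin(2))^4 - 2*cos(sin(2))^2/7 + 2*cos(sin(3))^2/7 + 4*cos(sin(3))^4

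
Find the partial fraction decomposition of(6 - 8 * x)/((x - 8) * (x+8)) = -35/(8*(x + 8)) - 29/(8*(x - 8))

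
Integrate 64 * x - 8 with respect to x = 32*x^2 - 8*x + C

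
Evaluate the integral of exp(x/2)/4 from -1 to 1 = -exp(-1/2)/2 + exp(1/2)/2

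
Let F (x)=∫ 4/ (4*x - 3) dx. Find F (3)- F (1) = -log(2) + log(18)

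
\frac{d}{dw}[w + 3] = 1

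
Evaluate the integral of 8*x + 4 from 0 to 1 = 8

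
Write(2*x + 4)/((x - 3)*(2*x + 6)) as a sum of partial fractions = 1/(6*(x + 3)) + 5/(6*(x - 3))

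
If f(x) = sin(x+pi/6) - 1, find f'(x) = cos(x + pi/6)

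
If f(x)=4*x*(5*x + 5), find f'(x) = 40*x + 20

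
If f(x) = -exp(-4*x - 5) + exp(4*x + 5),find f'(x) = (4*exp(8*x + 10) + 4)*exp(-4*x - 5)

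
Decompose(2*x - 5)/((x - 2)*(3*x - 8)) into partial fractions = 1/(2*(3*x - 8)) + 1/(2*(x - 2))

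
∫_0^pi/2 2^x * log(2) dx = -1 + 2^(pi/2)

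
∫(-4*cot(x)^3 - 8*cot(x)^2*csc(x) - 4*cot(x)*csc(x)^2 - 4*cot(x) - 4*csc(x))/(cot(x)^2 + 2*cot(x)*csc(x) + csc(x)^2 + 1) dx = 2*log((cot(x) + csc(x))^2 + 1) + C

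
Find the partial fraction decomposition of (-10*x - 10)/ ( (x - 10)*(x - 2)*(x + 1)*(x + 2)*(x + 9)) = 10/(1463*(x + 9)) - 5/(168*(x + 2)) + 5/(176*(x - 2)) - 5/(912*(x - 10))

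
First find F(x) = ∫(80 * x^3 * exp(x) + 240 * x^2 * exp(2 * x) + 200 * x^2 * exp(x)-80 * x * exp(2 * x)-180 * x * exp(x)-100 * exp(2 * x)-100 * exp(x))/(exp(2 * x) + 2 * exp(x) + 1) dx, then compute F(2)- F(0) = 280*exp(2)/(1 + exp(2))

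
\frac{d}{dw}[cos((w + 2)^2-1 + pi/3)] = -2*(w + 2)*sin(w^2 + 4*w + pi/3 + 3)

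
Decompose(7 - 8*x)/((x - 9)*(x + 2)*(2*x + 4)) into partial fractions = 65/(242*(x + 2)) - 23/(22*(x + 2)^2) - 65/(242*(x - 9))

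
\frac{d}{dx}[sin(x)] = cos(x)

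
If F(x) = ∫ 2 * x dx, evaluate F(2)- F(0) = 4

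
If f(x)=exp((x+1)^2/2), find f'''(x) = x^3*exp(x^2/2 + x + 1/2) + 3*x^2*exp(x^2/2 + x + 1/2) + 6*x*exp(x^2/2 + x + 1/2) + 4*exp(x^2/2 + x + 1/2)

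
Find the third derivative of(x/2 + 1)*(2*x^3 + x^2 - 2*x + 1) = 24*x + 15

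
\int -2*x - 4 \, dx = -x^2 - 4*x + C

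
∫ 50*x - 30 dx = 25*x^2 - 30*x + C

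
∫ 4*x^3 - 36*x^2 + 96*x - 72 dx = x^4 - 12*x^3 + 48*x^2 - 72*x + C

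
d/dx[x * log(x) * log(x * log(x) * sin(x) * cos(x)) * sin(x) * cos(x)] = x*log(x)*log(x*log(x)*sin(2*x)/2)*cos(2*x) + x*log(x)*cos(2*x) + log(x)*log(x*log(x)*sin(2*x)/2)*sin(2*x)/2 + log(x)*sin(2*x)/2 + log(x*log(x)*sin(2*x)/2)*sin(2*x)/2 + sin(2*x)/2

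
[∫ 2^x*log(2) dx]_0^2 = 3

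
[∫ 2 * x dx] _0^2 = 4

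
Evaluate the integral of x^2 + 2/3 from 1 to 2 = 3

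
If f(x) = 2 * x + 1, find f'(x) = 2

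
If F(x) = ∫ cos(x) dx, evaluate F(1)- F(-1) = 2*sin(1)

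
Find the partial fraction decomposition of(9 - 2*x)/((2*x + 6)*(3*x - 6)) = -1/(2*(x + 3)) + 1/(6*(x - 2))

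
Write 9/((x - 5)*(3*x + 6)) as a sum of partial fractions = -3/(7*(x + 2)) + 3/(7*(x - 5))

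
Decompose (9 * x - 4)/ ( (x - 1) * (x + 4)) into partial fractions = 8/(x + 4) + 1/(x - 1)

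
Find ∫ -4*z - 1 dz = -2*z^2 - z + C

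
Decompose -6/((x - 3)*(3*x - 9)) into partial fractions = -2/(x - 3)^2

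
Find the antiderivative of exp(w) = exp(w) + C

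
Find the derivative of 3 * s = 3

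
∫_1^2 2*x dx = 3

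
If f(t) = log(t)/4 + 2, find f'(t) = 1/(4*t)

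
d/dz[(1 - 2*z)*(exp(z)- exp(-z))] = (-2*z*exp(2*z) - 2*z - exp(2*z) + 3)*exp(-z)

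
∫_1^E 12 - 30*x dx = -3*E*(-4 + 5*E) + 3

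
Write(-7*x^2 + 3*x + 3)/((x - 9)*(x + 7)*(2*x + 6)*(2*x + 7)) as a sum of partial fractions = -373/(175*(2*x + 7)) + 361/(896*(x + 7)) + 23/(32*(x + 3)) - 179/(3200*(x - 9))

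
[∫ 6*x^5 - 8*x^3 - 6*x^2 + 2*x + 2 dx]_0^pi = -1 + (-pi^3 + 1 + pi)^2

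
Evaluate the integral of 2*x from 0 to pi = pi^2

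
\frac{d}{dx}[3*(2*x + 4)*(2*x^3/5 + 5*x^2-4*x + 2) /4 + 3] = 12*x^3/5 + 261*x^2/10 + 18*x - 9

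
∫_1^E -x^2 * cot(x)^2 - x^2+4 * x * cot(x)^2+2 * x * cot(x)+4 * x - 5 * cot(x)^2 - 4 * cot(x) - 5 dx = ((-2 + E)^2 + 1)*cot(E) - 2*cot(1)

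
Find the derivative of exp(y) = exp(y)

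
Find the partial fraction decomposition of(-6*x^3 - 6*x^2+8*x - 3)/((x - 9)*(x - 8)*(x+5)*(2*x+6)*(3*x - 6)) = 557/(15288*(x + 5)) - 9/(880*(x + 3)) - 59/(8820*(x - 2)) + 3395/(5148*(x - 8)) - 1597/(2352*(x - 9))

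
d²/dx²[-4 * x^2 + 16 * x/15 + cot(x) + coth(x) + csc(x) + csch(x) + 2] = -8 + 1/sinh(x) + 2*cosh(x)/sinh(x)^3 + 2/sinh(x)^3 - 1/sin(x) + 2*cos(x)/sin(x)^3 + 2/sin(x)^3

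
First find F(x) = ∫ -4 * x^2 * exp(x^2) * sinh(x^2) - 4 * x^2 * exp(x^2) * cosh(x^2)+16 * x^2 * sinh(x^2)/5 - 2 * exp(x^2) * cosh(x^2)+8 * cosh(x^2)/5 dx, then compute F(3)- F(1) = (24/5 - 6*exp(9))*cosh(9) - (8/5 - 2*E)*cosh(1)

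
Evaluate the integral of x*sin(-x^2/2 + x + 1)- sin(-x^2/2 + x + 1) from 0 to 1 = -cos(1) + cos(3/2)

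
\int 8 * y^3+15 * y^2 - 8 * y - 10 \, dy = 2*y^4 + 5*y^3 - 4*y^2 - 10*y + C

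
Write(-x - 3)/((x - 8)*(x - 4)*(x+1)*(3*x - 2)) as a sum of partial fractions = -9/(100*(3*x - 2)) + 2/(225*(x + 1)) + 7/(200*(x - 4)) - 1/(72*(x - 8))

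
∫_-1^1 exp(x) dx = E - exp(-1)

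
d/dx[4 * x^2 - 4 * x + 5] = 8*x - 4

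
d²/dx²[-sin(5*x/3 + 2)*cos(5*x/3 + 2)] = 50*sin(10*x/3 + 4)/9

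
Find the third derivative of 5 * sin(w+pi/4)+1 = -5*cos(w + pi/4)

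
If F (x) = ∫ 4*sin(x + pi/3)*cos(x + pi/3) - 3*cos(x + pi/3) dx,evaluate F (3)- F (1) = -sin(pi/6 + 2) + sin(pi/6 + 6) - 3*sin(pi/3 + 3) + 3*sin(1 + pi/3)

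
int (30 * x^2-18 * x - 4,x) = 10*x^3 - 9*x^2 - 4*x + C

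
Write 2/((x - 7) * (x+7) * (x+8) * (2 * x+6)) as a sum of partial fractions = -1/(75*(x + 8)) + 1/(56*(x + 7)) - 1/(200*(x + 3)) + 1/(2100*(x - 7))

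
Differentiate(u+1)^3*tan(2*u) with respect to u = (u + 1)^2*(2*u/cos(2*u)^2 + 3*tan(2*u) + 2/cos(2*u)^2)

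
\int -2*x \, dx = -x^2 + C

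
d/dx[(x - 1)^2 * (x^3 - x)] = 5*x^4 - 8*x^3 + 4*x - 1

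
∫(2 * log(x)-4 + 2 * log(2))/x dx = (log(2*x) - 2)^2 + C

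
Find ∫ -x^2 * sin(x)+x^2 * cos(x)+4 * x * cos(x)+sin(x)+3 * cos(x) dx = sqrt(2)*(x + 1)^2*sin(x + pi/4) + C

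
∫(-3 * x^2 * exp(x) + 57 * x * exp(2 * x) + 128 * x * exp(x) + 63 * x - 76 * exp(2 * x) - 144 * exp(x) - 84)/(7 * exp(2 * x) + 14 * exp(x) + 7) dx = (x - 4)*(3*x + 4)*(19*exp(x) + 21)/(14*(exp(x) + 1)) + C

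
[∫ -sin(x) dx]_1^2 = -cos(1) + cos(2)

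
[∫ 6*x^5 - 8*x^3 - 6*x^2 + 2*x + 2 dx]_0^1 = 0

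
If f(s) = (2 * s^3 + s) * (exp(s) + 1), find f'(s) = 2*s^3*exp(s) + 6*s^2*exp(s) + 6*s^2 + s*exp(s) + exp(s) + 1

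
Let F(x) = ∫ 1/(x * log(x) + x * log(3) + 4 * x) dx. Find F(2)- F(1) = -log(log(3) + 4) + log(log(6) + 4)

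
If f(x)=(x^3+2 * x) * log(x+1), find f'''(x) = (6*x^3*log(x + 1) + 11*x^3 + 18*x^2*log(x + 1) + 27*x^2 + 18*x*log(x + 1) + 16*x + 6*log(x + 1) - 6)/(x^3 + 3*x^2 + 3*x + 1)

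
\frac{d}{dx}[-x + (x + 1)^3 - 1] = 3*x^2 + 6*x + 2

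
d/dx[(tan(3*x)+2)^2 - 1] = 6*(sin(3*x)/cos(3*x) + 2)/cos(3*x)^2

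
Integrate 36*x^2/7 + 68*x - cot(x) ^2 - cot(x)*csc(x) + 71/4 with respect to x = 12*x^3/7 + 34*x^2 + 75*x/4 + cot(x) + csc(x) + C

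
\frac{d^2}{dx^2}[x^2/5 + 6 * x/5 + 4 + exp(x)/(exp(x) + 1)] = (2*exp(3*x) + exp(2*x) + 11*exp(x) + 2)/(5*exp(3*x) + 15*exp(2*x) + 15*exp(x) + 5)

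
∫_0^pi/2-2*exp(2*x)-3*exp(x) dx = -(2 + exp(pi/2))^2 + exp(pi/2) + 8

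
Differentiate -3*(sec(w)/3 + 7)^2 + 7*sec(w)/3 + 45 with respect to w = -(35 + 2/cos(w))*sin(w)/(3*cos(w)^2)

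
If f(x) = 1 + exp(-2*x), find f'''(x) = -8*exp(-2*x)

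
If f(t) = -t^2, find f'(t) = -2*t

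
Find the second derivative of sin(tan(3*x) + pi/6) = -9*(-1 + cos(3*x)^(-2))^2*sin(tan(3*x) + pi/6) + 18*sin(3*x)*cos(tan(3*x) + pi/6)/cos(3*x)^3 + 9*sin(tan(3*x) + pi/6) - 18*sin(tan(3*x) + pi/6)/cos(3*x)^2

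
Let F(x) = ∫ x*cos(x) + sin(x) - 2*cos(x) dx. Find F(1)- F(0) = -sin(1)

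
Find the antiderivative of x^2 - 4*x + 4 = x^3/3 - 2*x^2 + 4*x + C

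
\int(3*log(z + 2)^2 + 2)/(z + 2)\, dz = (log(z + 2)^2 + 2)*log(z + 2) + C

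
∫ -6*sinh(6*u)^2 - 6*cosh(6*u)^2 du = -sinh(12*u)/2 + C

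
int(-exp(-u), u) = exp(-u) + C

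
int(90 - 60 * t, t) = -30*t^2 + 90*t + C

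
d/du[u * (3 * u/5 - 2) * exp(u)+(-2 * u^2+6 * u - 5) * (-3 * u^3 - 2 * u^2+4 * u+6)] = 30*u^4 - 56*u^3 + 3*u^2*exp(u)/5 - 15*u^2 - 4*u*exp(u)/5 + 44*u - 2*exp(u) + 16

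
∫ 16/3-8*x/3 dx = -4*x^2/3 + 16*x/3 + C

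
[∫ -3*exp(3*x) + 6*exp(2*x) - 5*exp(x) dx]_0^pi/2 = -(-1 + exp(pi/2))^3 - 2*exp(pi/2) + 2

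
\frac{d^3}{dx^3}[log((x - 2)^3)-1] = 6/(x^3 - 6*x^2 + 12*x - 8)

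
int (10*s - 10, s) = 5*s^2 - 10*s + C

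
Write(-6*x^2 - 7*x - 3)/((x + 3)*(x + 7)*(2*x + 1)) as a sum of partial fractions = -4/(65*(2*x + 1)) - 62/(13*(x + 7)) + 9/(5*(x + 3))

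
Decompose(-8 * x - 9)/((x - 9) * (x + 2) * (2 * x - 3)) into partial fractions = 4/(5*(2*x - 3)) + 1/(11*(x + 2)) - 27/(55*(x - 9))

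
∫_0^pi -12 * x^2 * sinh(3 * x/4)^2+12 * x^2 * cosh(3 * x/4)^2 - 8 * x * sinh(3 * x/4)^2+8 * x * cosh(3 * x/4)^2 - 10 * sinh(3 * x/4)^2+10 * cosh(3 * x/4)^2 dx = 10*pi + 4*pi^2 + 4*pi^3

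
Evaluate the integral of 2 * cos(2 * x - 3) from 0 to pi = 0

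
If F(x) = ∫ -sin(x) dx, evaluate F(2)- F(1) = -cos(1) + cos(2)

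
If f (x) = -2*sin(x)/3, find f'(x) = -2*cos(x)/3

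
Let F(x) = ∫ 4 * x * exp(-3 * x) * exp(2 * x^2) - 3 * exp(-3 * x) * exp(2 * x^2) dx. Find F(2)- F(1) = -exp(-1) + exp(2)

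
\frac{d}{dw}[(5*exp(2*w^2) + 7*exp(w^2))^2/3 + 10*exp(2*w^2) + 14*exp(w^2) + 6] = 200*w*exp(4*w^2)/3 + 140*w*exp(3*w^2) + 316*w*exp(2*w^2)/3 + 28*w*exp(w^2)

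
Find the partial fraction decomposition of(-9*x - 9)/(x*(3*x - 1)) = -36/(3*x - 1) + 9/x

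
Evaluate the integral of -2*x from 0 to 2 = -4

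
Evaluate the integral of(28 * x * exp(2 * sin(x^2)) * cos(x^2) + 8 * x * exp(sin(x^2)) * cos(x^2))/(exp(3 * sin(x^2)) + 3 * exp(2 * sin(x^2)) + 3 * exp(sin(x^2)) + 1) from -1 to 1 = 0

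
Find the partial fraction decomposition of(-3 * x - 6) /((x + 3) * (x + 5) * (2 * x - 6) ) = 9/(32*(x + 5)) - 1/(8*(x + 3)) - 5/(32*(x - 3))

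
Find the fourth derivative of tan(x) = 24*tan(x)^5 + 40*tan(x)^3 + 16*tan(x)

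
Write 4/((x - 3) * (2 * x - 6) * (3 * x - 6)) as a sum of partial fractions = 2/(3*(x - 2)) - 2/(3*(x - 3)) + 2/(3*(x - 3)^2)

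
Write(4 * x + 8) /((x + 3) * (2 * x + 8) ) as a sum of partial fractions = 4/(x + 4) - 2/(x + 3)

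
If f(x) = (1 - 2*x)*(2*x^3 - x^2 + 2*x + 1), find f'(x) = -16*x^3 + 12*x^2 - 10*x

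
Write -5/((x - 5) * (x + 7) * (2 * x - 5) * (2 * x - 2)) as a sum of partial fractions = 4/(57*(2*x - 5)) + 5/(3648*(x + 7)) - 5/(192*(x - 1)) - 1/(96*(x - 5))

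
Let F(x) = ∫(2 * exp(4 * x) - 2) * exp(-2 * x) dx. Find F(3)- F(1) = -(E - exp(-1))^2 + (-exp(-3) + exp(3))^2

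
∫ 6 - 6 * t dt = -3*t^2 + 6*t + C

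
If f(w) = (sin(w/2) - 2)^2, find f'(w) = sin(w)/2 - 2*cos(w/2)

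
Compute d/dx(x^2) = 2*x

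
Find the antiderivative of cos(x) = sin(x) + C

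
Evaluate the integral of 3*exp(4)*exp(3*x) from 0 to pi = -exp(4) + exp(4 + 3*pi)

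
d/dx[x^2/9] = 2*x/9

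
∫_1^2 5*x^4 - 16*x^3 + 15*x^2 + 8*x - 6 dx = 12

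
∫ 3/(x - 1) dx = log(3*(x - 1)^3) + C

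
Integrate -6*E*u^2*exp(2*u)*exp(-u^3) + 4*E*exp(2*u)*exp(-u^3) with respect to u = 2*exp(-u^3 + 2*u + 1) + C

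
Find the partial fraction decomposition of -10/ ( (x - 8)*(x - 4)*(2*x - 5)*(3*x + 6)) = -80/(891*(2*x - 5)) + 1/(162*(x + 2)) + 5/(108*(x - 4)) - 1/(132*(x - 8))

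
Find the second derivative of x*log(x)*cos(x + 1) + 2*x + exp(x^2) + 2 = (4*x^3*exp(x^2) - x^2*log(x)*cos(x + 1) + 2*x*exp(x^2) - 2*x*log(x)*sin(x + 1) - 2*x*sin(x + 1) + cos(x + 1))/x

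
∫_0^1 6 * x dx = 3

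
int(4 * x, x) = 2*x^2 + C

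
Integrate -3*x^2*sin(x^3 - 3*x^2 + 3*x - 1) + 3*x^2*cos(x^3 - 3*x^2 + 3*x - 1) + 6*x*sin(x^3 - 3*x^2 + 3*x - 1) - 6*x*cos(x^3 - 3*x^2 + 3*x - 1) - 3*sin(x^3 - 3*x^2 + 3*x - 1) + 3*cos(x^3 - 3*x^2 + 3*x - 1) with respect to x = sin((x - 1)^3) + cos((x - 1)^3) + C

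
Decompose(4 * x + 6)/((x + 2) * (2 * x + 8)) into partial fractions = 5/(2*(x + 4)) - 1/(2*(x + 2))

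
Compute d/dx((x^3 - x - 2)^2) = 6*x^5 - 8*x^3 - 12*x^2 + 2*x + 4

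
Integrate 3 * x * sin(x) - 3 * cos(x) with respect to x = -3*x*cos(x) + C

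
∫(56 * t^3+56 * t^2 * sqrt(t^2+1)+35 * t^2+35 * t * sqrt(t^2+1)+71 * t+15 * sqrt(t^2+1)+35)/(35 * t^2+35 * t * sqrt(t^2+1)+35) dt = 4*t^2/5 + t + 3*log(t + sqrt(t^2 + 1))/7 + C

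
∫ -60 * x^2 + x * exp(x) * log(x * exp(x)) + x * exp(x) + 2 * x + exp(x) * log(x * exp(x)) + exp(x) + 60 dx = x*(-20*x^2 + x + (x + log(x))*exp(x) + 60) + C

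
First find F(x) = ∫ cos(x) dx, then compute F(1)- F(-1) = 2*sin(1)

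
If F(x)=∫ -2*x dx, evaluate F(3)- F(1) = -8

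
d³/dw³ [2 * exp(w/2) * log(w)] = (w^3*exp(w/2)*log(w) + 6*w^2*exp(w/2) - 12*w*exp(w/2) + 16*exp(w/2))/(4*w^3)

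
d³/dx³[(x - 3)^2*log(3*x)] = (2*x^2 + 6*x + 18)/x^3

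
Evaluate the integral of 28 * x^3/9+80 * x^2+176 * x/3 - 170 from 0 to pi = -337 - 4*pi^2/3 + 8*pi + 7*(-2*pi + pi^2/3 + 7)^2 + (-3 + 6*pi)*(-2*pi + 2 + 6*pi^2)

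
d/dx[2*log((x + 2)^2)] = 4/(x + 2)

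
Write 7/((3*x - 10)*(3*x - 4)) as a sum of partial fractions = -7/(6*(3*x - 4)) + 7/(6*(3*x - 10))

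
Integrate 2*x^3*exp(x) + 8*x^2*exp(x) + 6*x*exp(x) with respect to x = 2*(x^3 + x^2 + x - 1)*exp(x) + C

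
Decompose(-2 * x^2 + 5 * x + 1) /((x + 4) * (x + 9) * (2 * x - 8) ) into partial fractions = -103/(65*(x + 9)) + 51/(80*(x + 4)) - 11/(208*(x - 4))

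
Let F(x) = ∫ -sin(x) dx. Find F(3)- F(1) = cos(3) - cos(1)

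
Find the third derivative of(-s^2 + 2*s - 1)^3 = -120*s^3 + 360*s^2 - 360*s + 120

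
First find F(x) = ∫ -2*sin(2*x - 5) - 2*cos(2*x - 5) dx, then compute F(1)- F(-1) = cos(3) - cos(7) - sin(7) + sin(3)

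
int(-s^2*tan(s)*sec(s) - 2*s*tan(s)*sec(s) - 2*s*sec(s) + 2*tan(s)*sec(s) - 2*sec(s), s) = (-s^2 - 2*s + 2)*sec(s) + C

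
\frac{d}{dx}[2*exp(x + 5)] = 2*exp(x + 5)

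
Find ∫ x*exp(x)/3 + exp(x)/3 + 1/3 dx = x*(exp(x) + 1)/3 + C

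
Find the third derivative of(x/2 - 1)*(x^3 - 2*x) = 12*x - 6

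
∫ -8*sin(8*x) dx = cos(8*x) + C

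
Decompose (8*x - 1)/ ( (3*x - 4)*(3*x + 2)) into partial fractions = 19/(18*(3*x + 2)) + 29/(18*(3*x - 4))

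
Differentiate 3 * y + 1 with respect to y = 3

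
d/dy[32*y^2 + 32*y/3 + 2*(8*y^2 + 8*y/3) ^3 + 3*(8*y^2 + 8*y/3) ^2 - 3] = 6144*y^5 + 5120*y^4 + 6400*y^3/3 + 4480*y^2/9 + 320*y/3 + 32/3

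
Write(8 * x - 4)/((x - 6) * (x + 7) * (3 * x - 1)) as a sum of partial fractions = 6/(187*(3*x - 1)) - 30/(143*(x + 7)) + 44/(221*(x - 6))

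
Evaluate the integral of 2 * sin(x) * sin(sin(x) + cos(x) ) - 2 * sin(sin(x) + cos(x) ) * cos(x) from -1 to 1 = -2*cos(-cos(1) + sin(1)) + 2*cos(cos(1) + sin(1))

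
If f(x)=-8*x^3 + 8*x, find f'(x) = 8 - 24*x^2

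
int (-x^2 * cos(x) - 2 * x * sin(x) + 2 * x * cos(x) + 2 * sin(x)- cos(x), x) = -(x - 1)^2*sin(x) + C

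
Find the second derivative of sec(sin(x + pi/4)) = (-sin(2*x)*tan(sin(x + pi/4))^2 - sin(2*x)/2 - sin(x + pi/4)*tan(sin(x + pi/4)) + tan(sin(x + pi/4))^2 + 1/2)/cos(sqrt(2)*(sin(x) + cos(x))/2)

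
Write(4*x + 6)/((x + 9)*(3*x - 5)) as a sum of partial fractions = 19/(16*(3*x - 5)) + 15/(16*(x + 9))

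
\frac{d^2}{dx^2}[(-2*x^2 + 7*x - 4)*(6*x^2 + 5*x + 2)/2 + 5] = -72*x^2 + 96*x + 7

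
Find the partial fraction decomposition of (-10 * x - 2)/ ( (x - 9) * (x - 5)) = 13/(x - 5) - 23/(x - 9)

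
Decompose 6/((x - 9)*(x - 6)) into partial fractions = -2/(x - 6) + 2/(x - 9)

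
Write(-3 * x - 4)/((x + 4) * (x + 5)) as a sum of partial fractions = -11/(x + 5) + 8/(x + 4)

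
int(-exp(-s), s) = exp(-s) + C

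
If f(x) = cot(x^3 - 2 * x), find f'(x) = (2 - 3*x^2)/sin(x*(x^2 - 2))^2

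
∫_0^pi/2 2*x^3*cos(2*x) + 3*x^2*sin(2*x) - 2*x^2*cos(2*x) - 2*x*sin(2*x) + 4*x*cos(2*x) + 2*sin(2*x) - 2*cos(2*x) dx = 0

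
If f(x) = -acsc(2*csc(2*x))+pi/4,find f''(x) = 24*sin(2*x)/((cos(4*x) + 7)*sqrt((1 - cos(2*x))^2 + 2*cos(2*x) + 2))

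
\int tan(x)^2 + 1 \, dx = tan(x) + C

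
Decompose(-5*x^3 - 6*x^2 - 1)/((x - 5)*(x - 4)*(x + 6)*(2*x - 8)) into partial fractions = -863/(2200*(x + 6)) + 6633/(200*(x - 4)) + 417/(20*(x - 4)^2) - 388/(11*(x - 5))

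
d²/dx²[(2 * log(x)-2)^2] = (16 - 8*log(x))/x^2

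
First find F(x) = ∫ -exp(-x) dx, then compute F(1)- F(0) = -1 + exp(-1)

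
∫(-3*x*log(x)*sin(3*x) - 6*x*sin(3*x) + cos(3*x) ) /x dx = (log(x) + 2)*cos(3*x) + C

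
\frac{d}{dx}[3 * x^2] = 6*x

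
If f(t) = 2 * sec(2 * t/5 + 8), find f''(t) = 16*tan(2*t/5 + 8)^2*sec(2*t/5 + 8)/25 + 8*sec(2*t/5 + 8)/25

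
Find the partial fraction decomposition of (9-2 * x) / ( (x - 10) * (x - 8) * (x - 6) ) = -3/(8*(x - 6)) + 7/(4*(x - 8)) - 11/(8*(x - 10))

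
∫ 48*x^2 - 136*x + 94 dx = 16*x^3 - 68*x^2 + 94*x + C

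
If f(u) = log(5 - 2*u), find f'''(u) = 16/(8*u^3 - 60*u^2 + 150*u - 125)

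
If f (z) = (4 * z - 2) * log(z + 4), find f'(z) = (4*z*log(z + 4) + 4*z + 16*log(z + 4) - 2)/(z + 4)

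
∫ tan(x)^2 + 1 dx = tan(x) + C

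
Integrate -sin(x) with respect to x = cos(x) + C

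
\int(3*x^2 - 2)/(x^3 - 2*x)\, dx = log(x*(x^2 - 2)) + C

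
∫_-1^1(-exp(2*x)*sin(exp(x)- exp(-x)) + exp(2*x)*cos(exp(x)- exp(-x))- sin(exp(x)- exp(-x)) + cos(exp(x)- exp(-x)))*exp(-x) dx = 2*sin(E - exp(-1))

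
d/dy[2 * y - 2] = 2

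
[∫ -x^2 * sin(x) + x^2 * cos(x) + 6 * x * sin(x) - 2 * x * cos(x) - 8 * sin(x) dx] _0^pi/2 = -4 + (-2 + pi/2)^2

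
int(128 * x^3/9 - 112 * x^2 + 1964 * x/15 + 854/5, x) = 32*x^4/9 - 112*x^3/3 + 982*x^2/15 + 854*x/5 + C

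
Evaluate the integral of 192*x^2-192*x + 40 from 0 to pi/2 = -4*pi + 8 + (-2 + 2*pi)^3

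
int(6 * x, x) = 3*x^2 + C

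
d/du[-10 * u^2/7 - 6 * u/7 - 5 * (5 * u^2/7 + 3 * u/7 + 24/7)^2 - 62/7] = -500*u^3/49 - 450*u^2/49 - 2630*u/49 - 762/49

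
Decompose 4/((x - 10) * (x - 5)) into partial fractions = -4/(5*(x - 5)) + 4/(5*(x - 10))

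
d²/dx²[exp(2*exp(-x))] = (2*exp(x + 2*exp(-x)) + 4*exp(2*exp(-x)))*exp(-2*x)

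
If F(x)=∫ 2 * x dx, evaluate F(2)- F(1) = 3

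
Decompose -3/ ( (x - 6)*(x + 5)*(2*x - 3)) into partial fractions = 4/(39*(2*x - 3)) - 3/(143*(x + 5)) - 1/(33*(x - 6))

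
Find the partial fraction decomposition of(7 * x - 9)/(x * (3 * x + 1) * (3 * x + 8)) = -83/(56*(3*x + 8)) + 34/(7*(3*x + 1)) - 9/(8*x)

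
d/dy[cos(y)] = -sin(y)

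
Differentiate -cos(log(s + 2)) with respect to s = sin(log(s + 2))/(s + 2)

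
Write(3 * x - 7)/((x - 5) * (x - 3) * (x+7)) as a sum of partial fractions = -7/(30*(x + 7)) - 1/(10*(x - 3)) + 1/(3*(x - 5))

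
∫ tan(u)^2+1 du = tan(u) + C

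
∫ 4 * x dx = 2*x^2 + C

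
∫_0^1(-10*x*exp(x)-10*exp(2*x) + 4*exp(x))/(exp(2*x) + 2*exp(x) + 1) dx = -7 + 4*E/(1 + E)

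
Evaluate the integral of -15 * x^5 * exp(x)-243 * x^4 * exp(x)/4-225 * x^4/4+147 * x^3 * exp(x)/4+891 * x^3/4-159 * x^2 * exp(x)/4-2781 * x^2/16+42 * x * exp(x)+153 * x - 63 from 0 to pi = (3 - 3*pi)*(-3 + 3*pi/4 + pi*exp(pi))*(pi^2/4 + 7*pi + 5*pi^3)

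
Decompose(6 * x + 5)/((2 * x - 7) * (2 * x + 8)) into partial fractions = 26/(15*(2*x - 7)) + 19/(30*(x + 4))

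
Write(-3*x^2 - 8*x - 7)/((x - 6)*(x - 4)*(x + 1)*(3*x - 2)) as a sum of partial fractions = -369/(800*(3*x - 2)) + 2/(175*(x + 1)) + 87/(100*(x - 4)) - 163/(224*(x - 6))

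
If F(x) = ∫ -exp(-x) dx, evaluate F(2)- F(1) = -exp(-1) + exp(-2)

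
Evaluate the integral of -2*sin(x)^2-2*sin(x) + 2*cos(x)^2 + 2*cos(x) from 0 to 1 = -4 + (cos(1) + sin(1) + 1)^2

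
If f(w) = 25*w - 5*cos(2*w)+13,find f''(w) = 20*cos(2*w)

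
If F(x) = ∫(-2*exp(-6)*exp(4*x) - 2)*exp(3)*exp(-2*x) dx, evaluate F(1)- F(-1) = -exp(5) - exp(-1) + exp(-5) + E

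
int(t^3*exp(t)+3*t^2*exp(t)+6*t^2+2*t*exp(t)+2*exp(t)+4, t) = t*(t^2 + 2)*(exp(t) + 2) + C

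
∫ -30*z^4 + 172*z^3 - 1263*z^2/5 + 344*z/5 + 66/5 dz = -6*z^5 + 43*z^4 - 421*z^3/5 + 172*z^2/5 + 66*z/5 + C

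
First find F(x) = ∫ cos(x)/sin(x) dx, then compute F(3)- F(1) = log(sin(3)) - log(sin(1))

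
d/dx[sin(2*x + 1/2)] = 2*cos(2*x + 1/2)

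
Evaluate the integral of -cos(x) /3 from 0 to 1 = -sin(1)/3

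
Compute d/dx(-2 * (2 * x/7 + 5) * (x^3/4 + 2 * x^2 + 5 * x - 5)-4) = -4*x^3/7 - 153*x^2/14 - 320*x/7 - 330/7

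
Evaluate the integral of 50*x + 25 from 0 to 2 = 150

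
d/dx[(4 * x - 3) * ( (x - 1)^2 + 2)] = 12*x^2 - 22*x + 18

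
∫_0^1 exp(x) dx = -1 + E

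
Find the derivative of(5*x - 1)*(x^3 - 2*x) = 20*x^3 - 3*x^2 - 20*x + 2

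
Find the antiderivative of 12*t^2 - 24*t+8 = 4*t^3 - 12*t^2 + 8*t + C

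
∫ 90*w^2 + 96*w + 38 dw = 30*w^3 + 48*w^2 + 38*w + C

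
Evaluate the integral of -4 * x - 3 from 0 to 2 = -14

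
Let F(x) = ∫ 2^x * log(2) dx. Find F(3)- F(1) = 6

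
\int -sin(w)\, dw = cos(w) + C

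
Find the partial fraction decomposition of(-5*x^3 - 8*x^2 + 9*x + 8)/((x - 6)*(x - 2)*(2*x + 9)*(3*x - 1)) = 268/(2465*(3*x - 1)) - 2089/(7917*(2*x + 9)) + 23/(130*(x - 2)) - 653/(714*(x - 6))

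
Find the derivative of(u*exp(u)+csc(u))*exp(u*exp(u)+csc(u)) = (u^2*exp(2*u) + u*exp(2*u) + u*exp(u) + u*exp(u)/sin(u) - u*exp(u)*cos(u)/sin(u)^2 + exp(u) + exp(u)/sin(u) - cos(u)/sin(u)^2 - cos(u)/sin(u)^3)*exp(u*exp(u))*exp(1/sin(u))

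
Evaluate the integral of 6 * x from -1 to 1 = 0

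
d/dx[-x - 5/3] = -1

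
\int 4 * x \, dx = 2*x^2 + C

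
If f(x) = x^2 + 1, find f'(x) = 2*x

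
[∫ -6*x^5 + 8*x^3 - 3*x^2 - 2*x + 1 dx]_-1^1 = 0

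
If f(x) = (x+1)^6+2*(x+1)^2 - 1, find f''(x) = 30*x^4 + 120*x^3 + 180*x^2 + 120*x + 34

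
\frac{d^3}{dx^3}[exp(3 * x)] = 27*exp(3*x)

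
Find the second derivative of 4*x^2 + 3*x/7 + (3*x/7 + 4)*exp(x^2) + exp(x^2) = 12*x^3*exp(x^2)/7 + 20*x^2*exp(x^2) + 18*x*exp(x^2)/7 + 10*exp(x^2) + 8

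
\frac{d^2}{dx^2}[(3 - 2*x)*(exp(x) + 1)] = -2*x*exp(x) - exp(x)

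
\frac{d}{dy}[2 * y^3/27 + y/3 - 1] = 2*y^2/9 + 1/3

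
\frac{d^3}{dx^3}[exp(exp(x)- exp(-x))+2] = (exp(exp(x) - exp(-x)) - 3*exp(x + exp(x) - exp(-x)) + 4*exp(2*x + exp(x) - exp(-x)) + 4*exp(4*x + exp(x) - exp(-x)) + 3*exp(5*x + exp(x) - exp(-x)) + exp(6*x + exp(x) - exp(-x)))*exp(-3*x)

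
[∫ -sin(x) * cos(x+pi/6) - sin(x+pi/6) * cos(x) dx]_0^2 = -sqrt(3)/4 + cos(pi/6 + 4)/2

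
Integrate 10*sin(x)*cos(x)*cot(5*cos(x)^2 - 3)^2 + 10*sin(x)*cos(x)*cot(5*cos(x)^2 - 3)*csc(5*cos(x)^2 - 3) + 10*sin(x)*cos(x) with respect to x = cot(5*cos(x)^2 - 3) + csc(5*cos(x)^2 - 3) + C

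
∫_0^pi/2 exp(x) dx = -1 + exp(pi/2)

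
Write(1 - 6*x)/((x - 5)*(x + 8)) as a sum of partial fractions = -49/(13*(x + 8)) - 29/(13*(x - 5))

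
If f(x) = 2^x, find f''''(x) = 2^x*log(2)^4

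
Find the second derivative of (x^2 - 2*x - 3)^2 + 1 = 12*x^2 - 24*x - 4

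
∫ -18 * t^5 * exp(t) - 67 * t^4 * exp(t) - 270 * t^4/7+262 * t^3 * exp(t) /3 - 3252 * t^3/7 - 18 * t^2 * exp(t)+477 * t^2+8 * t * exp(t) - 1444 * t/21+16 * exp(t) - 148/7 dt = -(3*t - 4)*(7*t*exp(t) + 3*t + 49)*(18*t^3 + t^2 + 6*t + 12)/21 + C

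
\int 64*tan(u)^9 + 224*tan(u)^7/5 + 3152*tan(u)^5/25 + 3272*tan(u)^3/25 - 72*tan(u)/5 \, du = 4*(50*tan(u)^6 - 20*tan(u)^4 + 227*tan(u)^2 - 45)*tan(u)^2/25 + C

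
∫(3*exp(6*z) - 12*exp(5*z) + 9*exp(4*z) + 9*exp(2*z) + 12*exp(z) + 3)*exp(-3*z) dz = ((exp(z) - 2)*exp(z) - 1)^3*exp(-3*z) + C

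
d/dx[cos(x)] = -sin(x)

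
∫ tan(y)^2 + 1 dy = tan(y) + C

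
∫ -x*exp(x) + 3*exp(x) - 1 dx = -(x - 4)*(exp(x) + 1) + C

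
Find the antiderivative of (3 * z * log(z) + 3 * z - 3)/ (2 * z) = 3*(z - 1)*log(z)/2 + C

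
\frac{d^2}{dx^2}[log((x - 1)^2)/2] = -1/(x^2 - 2*x + 1)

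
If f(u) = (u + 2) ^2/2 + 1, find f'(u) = u + 2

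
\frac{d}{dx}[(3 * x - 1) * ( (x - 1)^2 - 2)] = 9*x^2 - 14*x - 1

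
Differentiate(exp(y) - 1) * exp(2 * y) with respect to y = 3*exp(3*y) - 2*exp(2*y)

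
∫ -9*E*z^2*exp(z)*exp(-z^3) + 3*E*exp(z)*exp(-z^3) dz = 3*exp(-z^3 + z + 1) + C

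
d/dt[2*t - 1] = 2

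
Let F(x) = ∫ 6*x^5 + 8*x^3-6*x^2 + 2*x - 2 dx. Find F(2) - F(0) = 80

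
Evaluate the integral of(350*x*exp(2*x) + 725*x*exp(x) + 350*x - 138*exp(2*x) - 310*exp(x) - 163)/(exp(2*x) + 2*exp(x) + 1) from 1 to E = -48 - 16*E/(1 + E) + (-9 + 25*E)*(-4 + exp(E)/(1 + exp(E)) + 7*E)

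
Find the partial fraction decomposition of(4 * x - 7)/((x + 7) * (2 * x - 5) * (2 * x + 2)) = 6/(133*(2*x - 5)) - 35/(228*(x + 7)) + 11/(84*(x + 1))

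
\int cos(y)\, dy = sin(y) + C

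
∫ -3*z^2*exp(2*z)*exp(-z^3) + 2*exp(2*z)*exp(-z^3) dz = exp(z*(2 - z^2)) + C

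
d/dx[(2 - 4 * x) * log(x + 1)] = (-4*x*log(x + 1) - 4*x - 4*log(x + 1) + 2)/(x + 1)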